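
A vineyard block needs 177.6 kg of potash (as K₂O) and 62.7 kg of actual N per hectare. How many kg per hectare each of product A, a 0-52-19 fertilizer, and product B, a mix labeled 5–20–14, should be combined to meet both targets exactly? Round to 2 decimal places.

10.74 kg product A, 1254.00 kg product B

Let a = kg of product A, b = kg of product B (per hectare).
K₂O: 0.19·a + 0.14·b = 177.6
N: 0·a + 0.05·b = 62.7
Solving simultaneously: a = 10.7368, b = 1254.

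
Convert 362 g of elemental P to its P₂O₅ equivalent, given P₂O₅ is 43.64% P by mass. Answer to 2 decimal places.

P₂O₅ = 362 / 0.4364 = 829.514 g.

829.51 g P₂O₅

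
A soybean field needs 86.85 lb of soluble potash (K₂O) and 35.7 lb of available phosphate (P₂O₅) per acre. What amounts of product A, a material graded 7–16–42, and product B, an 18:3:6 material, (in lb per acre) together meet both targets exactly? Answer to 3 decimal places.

Per-acre balance (a = product A, b = product B):
K₂O: 0.42·a + 0.06·b = 86.85
P₂O₅: 0.16·a + 0.03·b = 35.7
Eliminate a: (row1) − 0.42/0.16·(row2) → -0.01875·b = -6.8625, so b = 366.
Back-substitute: a = (86.85 − 0.06·366) / 0.42 = 154.5.

154.500 lb product A, 366.000 lb product B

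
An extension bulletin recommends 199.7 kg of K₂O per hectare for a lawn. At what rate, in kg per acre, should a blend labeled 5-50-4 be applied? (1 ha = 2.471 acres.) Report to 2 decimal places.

Product per hectare = 199.7 / 4% = 4992.5 kg.
Convert to per acre: 4992.5 × 0.404694 = 2020.437 kg.

2020.44 kg of product per acre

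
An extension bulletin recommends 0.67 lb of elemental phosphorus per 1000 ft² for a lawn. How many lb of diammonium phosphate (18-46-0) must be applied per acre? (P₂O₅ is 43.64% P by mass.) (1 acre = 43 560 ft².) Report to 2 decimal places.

As P₂O₅: 0.67 / 0.4364 = 1.53529 lb per 1000 ft².
Product per 1000 ft² = 1.53529 / 46% = 3.33758 lb.
Convert to per acre: 3.33758 × 43.56 = 145.385 lb.

145.39 lb of product per acre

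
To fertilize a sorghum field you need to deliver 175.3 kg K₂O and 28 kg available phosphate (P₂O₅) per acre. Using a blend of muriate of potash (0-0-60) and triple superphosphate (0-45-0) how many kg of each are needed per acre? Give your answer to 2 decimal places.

292.17 kg muriate of potash, 62.22 kg triple superphosphate

Let a = kg of muriate of potash, b = kg of triple superphosphate (per acre).
K₂O: 0.6·a + 0·b = 175.3
P₂O₅: 0·a + 0.45·b = 28
Solving simultaneously: a = 292.167, b = 62.2222.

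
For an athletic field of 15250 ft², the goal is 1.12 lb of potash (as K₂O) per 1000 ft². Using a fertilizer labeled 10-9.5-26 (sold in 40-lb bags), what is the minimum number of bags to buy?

2 bags

Product per 1000 ft² = 1.12 / 26% = 4.30769 lb.
Total product = 4.30769 × 15250 / 1000 = 65.6923 lb.
Bags = ⌈65.6923 / 40⌉ = 2.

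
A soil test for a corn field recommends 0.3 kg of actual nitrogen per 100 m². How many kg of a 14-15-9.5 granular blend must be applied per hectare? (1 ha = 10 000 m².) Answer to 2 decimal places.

214.29 kg of product per hectare

Product per 100 m² = 0.3 / 14% = 2.14286 kg.
Convert to per hectare: 2.14286 × 100 = 214.286 kg.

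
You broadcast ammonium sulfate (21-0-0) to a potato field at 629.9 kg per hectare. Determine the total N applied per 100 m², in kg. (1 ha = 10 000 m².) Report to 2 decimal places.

1.32 kg N per hundred sq m

nitrogen per hectare = 629.9 × 21% = 132.279 kg.
Convert to per 100 m²: 132.279 × 0.01 = 1.32279 kg.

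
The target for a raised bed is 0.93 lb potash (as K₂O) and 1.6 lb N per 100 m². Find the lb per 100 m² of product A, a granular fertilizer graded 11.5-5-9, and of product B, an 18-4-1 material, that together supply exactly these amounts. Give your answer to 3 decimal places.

10.060 lb product A, 2.462 lb product B

Per-100 m² balance (a = product A, b = product B):
K₂O: 0.09·a + 0.01·b = 0.93
N: 0.115·a + 0.18·b = 1.6
From row1: a = (0.93 − 0.01·b) / 0.09.
Into row2: 0.115·(0.93 − 0.01·b)/0.09 + 0.18·b = 1.6 → b = 2.46179, a = 10.0598.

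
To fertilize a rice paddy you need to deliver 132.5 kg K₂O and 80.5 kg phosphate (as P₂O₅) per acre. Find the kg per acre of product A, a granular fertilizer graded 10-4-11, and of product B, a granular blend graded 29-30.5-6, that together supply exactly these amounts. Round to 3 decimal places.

1142.295 kg product A, 114.125 kg product B

Let a = kg of product A, b = kg of product B (per acre).
K₂O: 0.11·a + 0.06·b = 132.5
P₂O₅: 0.04·a + 0.305·b = 80.5
Eliminate b: (row1) − 0.06/0.305·(row2) → 0.102131·a = 116.664, so a = 1142.2953.
Then b = (80.5 − 0.04·1142.2953) / 0.305 = 114.1252.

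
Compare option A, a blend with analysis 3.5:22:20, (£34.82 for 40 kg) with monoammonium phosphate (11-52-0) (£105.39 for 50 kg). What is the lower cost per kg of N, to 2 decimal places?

£19.16 per kg N (monoammonium phosphate)

option A: N per bag = 40 × 3.5% = 1.4 kg; cost = 34.82 / 1.4 = £24.8714/kg N.
monoammonium phosphate: N per bag = 50 × 11% = 5.5 kg; cost = 105.39 / 5.5 = £19.1618/kg N.
monoammonium phosphate is cheaper.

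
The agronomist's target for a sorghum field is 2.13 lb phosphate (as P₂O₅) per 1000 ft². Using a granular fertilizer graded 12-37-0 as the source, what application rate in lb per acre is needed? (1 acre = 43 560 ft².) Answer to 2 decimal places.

250.76 lb of product per acre

Product per 1000 ft² = 2.13 / 37% = 5.75676 lb.
Convert to per acre: 5.75676 × 43.56 = 250.764 lb.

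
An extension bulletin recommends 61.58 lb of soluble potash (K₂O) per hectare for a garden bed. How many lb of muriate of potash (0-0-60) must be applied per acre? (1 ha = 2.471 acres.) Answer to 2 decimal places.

Product per hectare = 61.58 / 60% = 102.633 lb.
Convert to per acre: 102.633 × 0.404694 = 41.5351 lb.

41.54 lb of product per acre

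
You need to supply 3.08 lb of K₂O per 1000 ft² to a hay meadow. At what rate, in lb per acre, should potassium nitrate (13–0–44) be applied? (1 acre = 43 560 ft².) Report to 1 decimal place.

304.9 lb of product per acre

Product per 1000 ft² = 3.08 / 44% = 7 lb.
Convert to per acre: 7 × 43.56 = 304.92 lb.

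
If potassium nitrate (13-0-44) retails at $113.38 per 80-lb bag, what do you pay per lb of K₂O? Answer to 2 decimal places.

$3.22 per lb K₂O

K₂O in bag = 80 × 44% = 35.2 lb.
Cost per lb K₂O = $113.38 / 35.2 = $3.2210.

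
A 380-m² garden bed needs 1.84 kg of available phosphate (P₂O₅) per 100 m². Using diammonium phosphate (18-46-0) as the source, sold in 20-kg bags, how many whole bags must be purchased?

Product per 100 m² = 1.84 / 46% = 4 kg.
Total product = 4 × 380 / 100 = 15.2 kg.
Bags = ⌈15.2 / 20⌉ = 1.

1 bags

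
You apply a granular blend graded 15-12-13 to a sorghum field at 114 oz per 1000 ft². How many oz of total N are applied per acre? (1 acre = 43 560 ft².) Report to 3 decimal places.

nitrogen per 1000 ft² = 114 × 15% = 17.1 oz.
Convert to per acre: 17.1 × 43.56 = 744.876 oz.

744.876 oz N per acre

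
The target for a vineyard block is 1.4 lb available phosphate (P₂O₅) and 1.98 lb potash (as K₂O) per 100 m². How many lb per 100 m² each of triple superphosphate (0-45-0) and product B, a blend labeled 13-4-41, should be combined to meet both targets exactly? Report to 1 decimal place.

2.7 lb triple superphosphate, 4.8 lb product B

Let a = lb of triple superphosphate, b = lb of product B (per 100 m²).
P₂O₅: 0.45·a + 0.04·b = 1.4
K₂O: 0·a + 0.41·b = 1.98
Solving simultaneously: a = 2.68184, b = 4.82927.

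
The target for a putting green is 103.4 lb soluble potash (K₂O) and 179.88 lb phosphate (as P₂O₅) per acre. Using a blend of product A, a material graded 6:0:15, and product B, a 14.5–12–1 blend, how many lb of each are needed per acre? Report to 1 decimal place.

589.4 lb product A, 1499.0 lb product B

Per-acre balance (a = product A, b = product B):
K₂O: 0.15·a + 0.01·b = 103.4
P₂O₅: 0·a + 0.12·b = 179.88
Solving simultaneously: a = 589.4, b = 1499.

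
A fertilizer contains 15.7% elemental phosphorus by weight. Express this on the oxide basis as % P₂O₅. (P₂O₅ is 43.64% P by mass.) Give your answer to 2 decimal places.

35.98% P₂O₅

%P₂O₅ = 15.7 / 0.4364 = 35.9762%.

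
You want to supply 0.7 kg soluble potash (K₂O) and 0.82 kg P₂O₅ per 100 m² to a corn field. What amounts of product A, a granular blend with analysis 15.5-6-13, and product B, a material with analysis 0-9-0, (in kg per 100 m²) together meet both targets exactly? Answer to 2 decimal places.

Let a = kg of product A, b = kg of product B (per 100 m²).
K₂O: 0.13·a + 0·b = 0.7
P₂O₅: 0.06·a + 0.09·b = 0.82
From row1: a = (0.7 − 0·b) / 0.13.
Into row2: 0.06·(0.7 − 0·b)/0.13 + 0.09·b = 0.82 → b = 5.52137, a = 5.38462.

5.38 kg product A, 5.52 kg product B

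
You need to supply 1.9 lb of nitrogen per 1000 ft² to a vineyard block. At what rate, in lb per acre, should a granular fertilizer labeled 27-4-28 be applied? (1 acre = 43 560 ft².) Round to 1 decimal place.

Product per 1000 ft² = 1.9 / 27% = 7.03704 lb.
Convert to per acre: 7.03704 × 43.56 = 306.533 lb.

306.5 lb of product per acre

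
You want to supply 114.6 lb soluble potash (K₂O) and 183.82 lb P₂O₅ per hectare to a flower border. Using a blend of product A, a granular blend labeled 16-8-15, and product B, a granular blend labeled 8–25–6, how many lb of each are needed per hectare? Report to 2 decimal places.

538.86 lb product A, 562.84 lb product B

Let a = lb of product A, b = lb of product B (per hectare).
K₂O: 0.15·a + 0.06·b = 114.6
P₂O₅: 0.08·a + 0.25·b = 183.82
From row1: a = (114.6 − 0.06·b) / 0.15.
Into row2: 0.08·(114.6 − 0.06·b)/0.15 + 0.25·b = 183.82 → b = 562.844, a = 538.862.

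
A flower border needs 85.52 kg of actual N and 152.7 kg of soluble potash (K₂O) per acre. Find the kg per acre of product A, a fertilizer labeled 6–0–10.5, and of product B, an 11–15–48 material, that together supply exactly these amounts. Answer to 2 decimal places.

Let a = kg of product A, b = kg of product B (per acre).
N: 0.06·a + 0.11·b = 85.52
K₂O: 0.105·a + 0.48·b = 152.7
From row1: a = (85.52 − 0.11·b) / 0.06.
Into row2: 0.105·(85.52 − 0.11·b)/0.06 + 0.48·b = 152.7 → b = 10.5739, a = 1405.948.

1405.95 kg product A, 10.57 kg product B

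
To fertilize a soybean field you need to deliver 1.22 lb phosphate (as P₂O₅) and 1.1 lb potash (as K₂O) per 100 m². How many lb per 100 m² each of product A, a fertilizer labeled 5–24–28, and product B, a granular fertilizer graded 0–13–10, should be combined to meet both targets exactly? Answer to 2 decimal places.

1.69 lb product A, 6.26 lb product B

With a, b = lb per 100 m² of product A and product B:
P₂O₅: 0.24·a + 0.13·b = 1.22
K₂O: 0.28·a + 0.1·b = 1.1
From row1: a = (1.22 − 0.13·b) / 0.24.
Into row2: 0.28·(1.22 − 0.13·b)/0.24 + 0.1·b = 1.1 → b = 6.25806, a = 1.69355.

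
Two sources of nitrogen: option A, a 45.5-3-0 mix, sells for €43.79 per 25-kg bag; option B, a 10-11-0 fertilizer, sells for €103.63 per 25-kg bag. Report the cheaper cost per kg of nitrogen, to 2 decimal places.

€3.85 per kg N (option A)

option A: N per bag = 25 × 45.5% = 11.375 kg; cost = 43.79 / 11.375 = €3.8497/kg N.
option B: N per bag = 25 × 10% = 2.5 kg; cost = 103.63 / 2.5 = €41.4520/kg N.
option A is cheaper.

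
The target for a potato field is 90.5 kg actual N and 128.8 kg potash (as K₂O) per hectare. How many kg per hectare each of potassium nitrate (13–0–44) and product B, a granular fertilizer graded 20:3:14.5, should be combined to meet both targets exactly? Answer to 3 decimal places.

182.755 kg potassium nitrate, 333.709 kg product B

Let a = kg of potassium nitrate, b = kg of product B (per hectare).
N: 0.13·a + 0.2·b = 90.5
K₂O: 0.44·a + 0.145·b = 128.8
Solving simultaneously: a = 182.7549, b = 333.7093.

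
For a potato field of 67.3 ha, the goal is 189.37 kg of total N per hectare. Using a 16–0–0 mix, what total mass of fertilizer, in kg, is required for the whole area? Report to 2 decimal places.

Product per hectare = 189.37 / 16% = 1183.56 kg.
Total product = 1183.56 × 67.3 = 79653.756 kg.

79653.76 kg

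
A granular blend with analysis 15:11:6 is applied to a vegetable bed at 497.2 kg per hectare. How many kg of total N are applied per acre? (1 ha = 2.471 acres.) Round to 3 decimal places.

nitrogen per hectare = 497.2 × 15% = 74.58 kg.
Convert to per acre: 74.58 × 0.404694 = 30.1821 kg.

30.182 kg N per acre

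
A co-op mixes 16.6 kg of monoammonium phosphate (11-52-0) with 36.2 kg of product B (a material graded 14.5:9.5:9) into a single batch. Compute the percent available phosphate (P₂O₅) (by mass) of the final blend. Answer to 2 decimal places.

22.86% P₂O₅

Total mass = 16.6 + 36.2 = 52.8 kg.
P₂O₅ mass = 52%×16.6 + 9.5%×36.2 = 12.071 kg.
% P₂O₅ = 12.071 / 52.8 = 22.8617%.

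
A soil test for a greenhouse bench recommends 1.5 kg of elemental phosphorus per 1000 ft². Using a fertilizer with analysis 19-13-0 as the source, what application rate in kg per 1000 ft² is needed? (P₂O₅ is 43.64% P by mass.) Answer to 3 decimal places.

As P₂O₅: 1.5 / 0.4364 = 3.43721 kg per 1000 ft².
Product per 1000 ft² = 3.43721 / 13% = 26.4401 kg.

26.440 kg of product per thousand sq ft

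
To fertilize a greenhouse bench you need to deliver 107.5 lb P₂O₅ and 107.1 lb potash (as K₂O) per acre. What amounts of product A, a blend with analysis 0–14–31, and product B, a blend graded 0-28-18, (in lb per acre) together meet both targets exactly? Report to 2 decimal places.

172.69 lb product A, 297.58 lb product B

Per-acre balance (a = product A, b = product B):
P₂O₅: 0.14·a + 0.28·b = 107.5
K₂O: 0.31·a + 0.18·b = 107.1
Eliminate a: (row1) − 0.14/0.31·(row2) → 0.19871·b = 59.1323, so b = 297.581.
Back-substitute: a = (107.5 − 0.28·297.581) / 0.14 = 172.6948.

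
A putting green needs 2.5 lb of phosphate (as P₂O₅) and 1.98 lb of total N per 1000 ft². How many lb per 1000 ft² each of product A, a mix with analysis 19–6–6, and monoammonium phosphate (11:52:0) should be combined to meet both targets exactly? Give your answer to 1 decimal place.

8.2 lb product A, 3.9 lb monoammonium phosphate

Let a = lb of product A, b = lb of monoammonium phosphate (per 1000 ft²).
P₂O₅: 0.06·a + 0.52·b = 2.5
N: 0.19·a + 0.11·b = 1.98
Eliminate b: (row1) − 0.52/0.11·(row2) → -0.838182·a = -6.86, so a = 8.18438.
Then b = (1.98 − 0.19·8.18438) / 0.11 = 3.86334.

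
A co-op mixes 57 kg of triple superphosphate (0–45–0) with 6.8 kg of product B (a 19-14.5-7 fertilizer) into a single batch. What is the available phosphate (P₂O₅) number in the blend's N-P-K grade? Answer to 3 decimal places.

41.749% P₂O₅

Total mass = 57 + 6.8 = 63.8 kg.
P₂O₅ mass = 45%×57 + 14.5%×6.8 = 26.636 kg.
% P₂O₅ = 26.636 / 63.8 = 41.7492%.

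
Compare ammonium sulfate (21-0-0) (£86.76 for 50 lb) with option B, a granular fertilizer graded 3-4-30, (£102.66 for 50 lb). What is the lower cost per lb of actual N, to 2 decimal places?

£8.26 per lb N (ammonium sulfate)

ammonium sulfate: N per bag = 50 × 21% = 10.5 lb; cost = 86.76 / 10.5 = £8.2629/lb N.
option B: N per bag = 50 × 3% = 1.5 lb; cost = 102.66 / 1.5 = £68.4400/lb N.
ammonium sulfate is cheaper.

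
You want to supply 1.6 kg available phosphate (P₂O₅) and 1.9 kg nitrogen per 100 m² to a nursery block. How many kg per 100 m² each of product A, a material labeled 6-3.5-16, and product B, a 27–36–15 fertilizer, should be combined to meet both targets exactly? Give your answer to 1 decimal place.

20.7 kg product A, 2.4 kg product B

Let a = kg of product A, b = kg of product B (per 100 m²).
P₂O₅: 0.035·a + 0.36·b = 1.6
N: 0.06·a + 0.27·b = 1.9
From row1: a = (1.6 − 0.36·b) / 0.035.
Into row2: 0.06·(1.6 − 0.36·b)/0.035 + 0.27·b = 1.9 → b = 2.42798, a = 20.7407.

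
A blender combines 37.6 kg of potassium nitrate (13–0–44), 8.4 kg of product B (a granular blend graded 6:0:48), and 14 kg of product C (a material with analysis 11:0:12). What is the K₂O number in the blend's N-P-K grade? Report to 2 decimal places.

37.09% K₂O

Total mass = 37.6 + 8.4 + 14 = 60 kg.
K₂O mass = 44%×37.6 + 48%×8.4 + 12%×14 = 22.256 kg.
% K₂O = 22.256 / 60 = 37.0933%.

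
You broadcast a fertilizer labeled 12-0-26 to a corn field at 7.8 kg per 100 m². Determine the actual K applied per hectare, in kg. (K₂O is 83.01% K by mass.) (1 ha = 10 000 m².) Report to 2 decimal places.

K₂O per 100 m² = 7.8 × 26% = 2.028 kg.
Elemental K = 2.028 × 0.8301 = 1.68344 kg per 100 m².
Convert to per hectare: 1.68344 × 100 = 168.344 kg.

168.34 kg K per hectare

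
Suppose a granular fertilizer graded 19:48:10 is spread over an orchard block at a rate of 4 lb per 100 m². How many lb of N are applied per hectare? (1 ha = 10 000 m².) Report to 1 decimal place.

nitrogen per 100 m² = 4 × 19% = 0.76 lb.
Convert to per hectare: 0.76 × 100 = 76 lb.

76.0 lb N per hectare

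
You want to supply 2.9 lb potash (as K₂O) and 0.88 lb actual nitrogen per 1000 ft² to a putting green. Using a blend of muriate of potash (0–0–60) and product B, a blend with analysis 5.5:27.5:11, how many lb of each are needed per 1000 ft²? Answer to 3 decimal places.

With a, b = lb per 1000 ft² of muriate of potash and product B:
K₂O: 0.6·a + 0.11·b = 2.9
N: 0·a + 0.055·b = 0.88
Solving simultaneously: a = 1.9, b = 16.

1.900 lb muriate of potash, 16.000 lb product B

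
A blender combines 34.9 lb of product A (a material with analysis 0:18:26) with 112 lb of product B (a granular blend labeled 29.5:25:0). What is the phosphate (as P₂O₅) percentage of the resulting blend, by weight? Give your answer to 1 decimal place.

23.3% P₂O₅

Total mass = 34.9 + 112 = 146.9 lb.
P₂O₅ mass = 18%×34.9 + 25%×112 = 34.282 lb.
% P₂O₅ = 34.282 / 146.9 = 23.337%.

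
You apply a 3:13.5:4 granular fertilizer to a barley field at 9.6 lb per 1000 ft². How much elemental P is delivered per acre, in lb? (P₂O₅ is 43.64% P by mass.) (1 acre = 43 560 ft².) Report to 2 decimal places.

24.64 lb P per acre

P₂O₅ per 1000 ft² = 9.6 × 13.5% = 1.296 lb.
Elemental P = 1.296 × 0.4364 = 0.565574 lb per 1000 ft².
Convert to per acre: 0.565574 × 43.56 = 24.6364 lb.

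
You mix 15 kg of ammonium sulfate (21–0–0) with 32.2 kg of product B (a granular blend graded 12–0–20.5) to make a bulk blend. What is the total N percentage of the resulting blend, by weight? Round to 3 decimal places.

14.860% N

Total mass = 15 + 32.2 = 47.2 kg.
N mass = 21%×15 + 12%×32.2 = 7.014 kg.
% N = 7.014 / 47.2 = 14.8602%.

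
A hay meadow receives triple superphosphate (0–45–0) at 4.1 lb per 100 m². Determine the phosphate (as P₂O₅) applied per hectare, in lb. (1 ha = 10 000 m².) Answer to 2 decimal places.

184.50 lb P₂O₅ per hectare

P₂O₅ per 100 m² = 4.1 × 45% = 1.845 lb.
Convert to per hectare: 1.845 × 100 = 184.5 lb.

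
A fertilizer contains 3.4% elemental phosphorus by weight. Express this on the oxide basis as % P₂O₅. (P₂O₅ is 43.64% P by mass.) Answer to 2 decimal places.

7.79% P₂O₅

%P₂O₅ = 3.4 / 0.4364 = 7.79102%.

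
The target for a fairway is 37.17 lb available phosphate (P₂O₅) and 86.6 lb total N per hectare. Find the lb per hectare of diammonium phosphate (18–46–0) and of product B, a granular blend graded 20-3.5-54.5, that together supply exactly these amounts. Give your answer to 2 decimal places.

Let a = lb of diammonium phosphate, b = lb of product B (per hectare).
P₂O₅: 0.46·a + 0.035·b = 37.17
N: 0.18·a + 0.2·b = 86.6
Eliminate a: (row1) − 0.46/0.18·(row2) → -0.476111·b = -184.141, so b = 386.761.
Back-substitute: a = (37.17 − 0.035·386.761) / 0.46 = 51.3769.

51.38 lb diammonium phosphate, 386.76 lb product B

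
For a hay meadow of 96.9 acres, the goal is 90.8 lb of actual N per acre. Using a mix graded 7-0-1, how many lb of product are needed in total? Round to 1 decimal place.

125693.1 lb

Product per acre = 90.8 / 7% = 1297.14 lb.
Total product = 1297.14 × 96.9 = 125693.14 lb.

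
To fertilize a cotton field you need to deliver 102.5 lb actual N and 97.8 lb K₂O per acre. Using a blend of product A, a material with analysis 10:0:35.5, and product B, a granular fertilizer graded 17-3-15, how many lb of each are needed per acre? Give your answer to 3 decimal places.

27.585 lb product A, 586.714 lb product B

Let a = lb of product A, b = lb of product B (per acre).
N: 0.1·a + 0.17·b = 102.5
K₂O: 0.355·a + 0.15·b = 97.8
Eliminate b: (row1) − 0.17/0.15·(row2) → -0.302333·a = -8.34, so a = 27.5854.
Then b = (97.8 − 0.355·27.5854) / 0.15 = 586.7144.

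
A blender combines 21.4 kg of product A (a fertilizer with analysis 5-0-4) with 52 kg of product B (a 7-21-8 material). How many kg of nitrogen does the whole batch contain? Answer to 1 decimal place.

4.7 kg N

N mass = 5%×21.4 + 7%×52 = 4.71 kg.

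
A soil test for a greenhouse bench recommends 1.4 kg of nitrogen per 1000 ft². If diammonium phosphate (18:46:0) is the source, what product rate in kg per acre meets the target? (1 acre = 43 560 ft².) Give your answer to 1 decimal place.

338.8 kg of product per acre

Product per 1000 ft² = 1.4 / 18% = 7.77778 kg.
Convert to per acre: 7.77778 × 43.56 = 338.8 kg.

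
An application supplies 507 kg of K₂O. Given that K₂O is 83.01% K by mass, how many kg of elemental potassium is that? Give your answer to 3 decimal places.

420.861 kg K

K = 507 × 0.8301 = 420.8607 kg.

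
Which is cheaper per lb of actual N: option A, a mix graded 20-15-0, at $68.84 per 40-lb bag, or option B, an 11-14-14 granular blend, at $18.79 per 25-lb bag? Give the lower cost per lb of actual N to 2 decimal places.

option A: N per bag = 40 × 20% = 8 lb; cost = 68.84 / 8 = $8.6050/lb N.
option B: N per bag = 25 × 11% = 2.75 lb; cost = 18.79 / 2.75 = $6.8327/lb N.
option B is cheaper.

$6.83 per lb N (option B)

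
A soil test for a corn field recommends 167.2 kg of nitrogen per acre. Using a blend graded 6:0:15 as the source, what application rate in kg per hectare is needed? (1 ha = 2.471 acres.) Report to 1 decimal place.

6885.9 kg of product per hectare

Product per acre = 167.2 / 6% = 2786.67 kg.
Convert to per hectare: 2786.67 × 2.471 = 6885.85 kg.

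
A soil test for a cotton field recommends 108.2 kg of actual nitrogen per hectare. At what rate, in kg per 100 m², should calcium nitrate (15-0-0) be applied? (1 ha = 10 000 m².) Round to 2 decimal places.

7.21 kg of product per hundred sq m

Product per hectare = 108.2 / 15% = 721.333 kg.
Convert to per 100 m²: 721.333 × 0.01 = 7.21333 kg.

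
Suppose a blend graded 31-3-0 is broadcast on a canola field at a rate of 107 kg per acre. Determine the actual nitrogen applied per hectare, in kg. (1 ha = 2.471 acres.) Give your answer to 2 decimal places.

81.96 kg N per hectare

nitrogen per acre = 107 × 31% = 33.17 kg.
Convert to per hectare: 33.17 × 2.471 = 81.9631 kg.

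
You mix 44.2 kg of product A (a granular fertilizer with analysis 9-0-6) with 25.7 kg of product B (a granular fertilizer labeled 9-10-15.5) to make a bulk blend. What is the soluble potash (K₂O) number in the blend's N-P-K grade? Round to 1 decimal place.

Total mass = 44.2 + 25.7 = 69.9 kg.
K₂O mass = 6%×44.2 + 15.5%×25.7 = 6.6355 kg.
% K₂O = 6.6355 / 69.9 = 9.49285%.

9.5% K₂O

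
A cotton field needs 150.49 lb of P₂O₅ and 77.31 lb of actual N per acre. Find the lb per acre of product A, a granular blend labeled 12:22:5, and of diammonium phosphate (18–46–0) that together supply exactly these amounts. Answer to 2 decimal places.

543.23 lb product A, 67.35 lb diammonium phosphate

With a, b = lb per acre of product A and diammonium phosphate:
P₂O₅: 0.22·a + 0.46·b = 150.49
N: 0.12·a + 0.18·b = 77.31
From row1: a = (150.49 − 0.46·b) / 0.22.
Into row2: 0.12·(150.49 − 0.46·b)/0.22 + 0.18·b = 77.31 → b = 67.3462, a = 543.231.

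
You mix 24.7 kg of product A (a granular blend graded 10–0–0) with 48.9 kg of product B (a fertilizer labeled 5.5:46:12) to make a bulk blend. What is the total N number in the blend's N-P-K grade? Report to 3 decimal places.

7.010% N

Total mass = 24.7 + 48.9 = 73.6 kg.
N mass = 10%×24.7 + 5.5%×48.9 = 5.1595 kg.
% N = 5.1595 / 73.6 = 7.01019%.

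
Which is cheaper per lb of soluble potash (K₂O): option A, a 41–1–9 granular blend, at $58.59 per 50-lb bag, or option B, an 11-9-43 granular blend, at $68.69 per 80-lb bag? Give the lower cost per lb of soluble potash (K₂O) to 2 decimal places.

option A: K₂O per bag = 50 × 9% = 4.5 lb; cost = 58.59 / 4.5 = $13.0200/lb K₂O.
option B: K₂O per bag = 80 × 43% = 34.4 lb; cost = 68.69 / 34.4 = $1.9968/lb K₂O.
option B is cheaper.

$2.00 per lb K₂O (option B)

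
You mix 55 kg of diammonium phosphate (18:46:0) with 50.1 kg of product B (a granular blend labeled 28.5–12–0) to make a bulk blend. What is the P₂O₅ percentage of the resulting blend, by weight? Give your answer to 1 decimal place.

Total mass = 55 + 50.1 = 105.1 kg.
P₂O₅ mass = 46%×55 + 12%×50.1 = 31.312 kg.
% P₂O₅ = 31.312 / 105.1 = 29.7926%.

29.8% P₂O₅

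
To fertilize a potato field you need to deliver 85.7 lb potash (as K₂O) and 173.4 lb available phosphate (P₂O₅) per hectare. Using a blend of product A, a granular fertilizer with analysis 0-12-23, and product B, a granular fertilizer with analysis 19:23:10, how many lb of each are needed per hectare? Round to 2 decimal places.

57.97 lb product A, 723.67 lb product B

Per-hectare balance (a = product A, b = product B):
K₂O: 0.23·a + 0.1·b = 85.7
P₂O₅: 0.12·a + 0.23·b = 173.4
Solving simultaneously: a = 57.9707, b = 723.667.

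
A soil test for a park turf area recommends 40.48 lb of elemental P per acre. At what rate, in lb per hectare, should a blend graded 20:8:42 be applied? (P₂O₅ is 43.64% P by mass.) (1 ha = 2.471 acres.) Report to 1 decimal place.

As P₂O₅: 40.48 / 0.4364 = 92.7589 lb per acre.
Product per acre = 92.7589 / 8% = 1159.49 lb.
Convert to per hectare: 1159.49 × 2.471 = 2865.09 lb.

2865.1 lb of product per hectare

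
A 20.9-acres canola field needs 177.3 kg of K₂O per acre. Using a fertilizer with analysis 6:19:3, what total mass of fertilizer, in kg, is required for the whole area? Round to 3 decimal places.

123519.000 kg

Product per acre = 177.3 / 3% = 5910 kg.
Total product = 5910 × 20.9 = 123519 kg.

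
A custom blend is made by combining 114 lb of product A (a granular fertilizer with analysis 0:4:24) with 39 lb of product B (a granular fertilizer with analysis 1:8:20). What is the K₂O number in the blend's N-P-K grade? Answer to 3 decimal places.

Total mass = 114 + 39 = 153 lb.
K₂O mass = 24%×114 + 20%×39 = 35.16 lb.
% K₂O = 35.16 / 153 = 22.9804%.

22.980% K₂O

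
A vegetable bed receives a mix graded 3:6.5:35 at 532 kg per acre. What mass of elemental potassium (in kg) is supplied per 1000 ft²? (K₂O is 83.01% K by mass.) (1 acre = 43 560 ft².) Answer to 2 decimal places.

K₂O per acre = 532 × 35% = 186.2 kg.
Elemental K = 186.2 × 0.8301 = 154.565 kg per acre.
Convert to per 1000 ft²: 154.565 × 0.0229568 = 3.54832 kg.

3.55 kg K per thousand sq ft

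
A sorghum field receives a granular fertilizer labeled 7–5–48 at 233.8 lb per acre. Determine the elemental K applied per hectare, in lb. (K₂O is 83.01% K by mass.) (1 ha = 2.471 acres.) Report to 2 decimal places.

230.19 lb K per hectare

K₂O per acre = 233.8 × 48% = 112.224 lb.
Elemental K = 112.224 × 0.8301 = 93.1571 lb per acre.
Convert to per hectare: 93.1571 × 2.471 = 230.191 lb.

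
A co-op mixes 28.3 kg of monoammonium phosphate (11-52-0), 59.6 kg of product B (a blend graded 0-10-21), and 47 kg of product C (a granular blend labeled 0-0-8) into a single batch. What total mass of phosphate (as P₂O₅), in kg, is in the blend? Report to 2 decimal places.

P₂O₅ mass = 52%×28.3 + 10%×59.6 + 0%×47 = 20.676 kg.

20.68 kg P₂O₅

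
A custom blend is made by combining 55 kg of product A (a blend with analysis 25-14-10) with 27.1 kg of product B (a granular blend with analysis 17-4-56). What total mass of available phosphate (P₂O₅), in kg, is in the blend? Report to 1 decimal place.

P₂O₅ mass = 14%×55 + 4%×27.1 = 8.784 kg.

8.8 kg P₂O₅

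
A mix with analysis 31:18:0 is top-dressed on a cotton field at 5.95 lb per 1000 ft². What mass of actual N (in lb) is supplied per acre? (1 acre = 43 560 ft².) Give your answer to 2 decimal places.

nitrogen per 1000 ft² = 5.95 × 31% = 1.8445 lb.
Convert to per acre: 1.8445 × 43.56 = 80.3464 lb.

80.35 lb N per acre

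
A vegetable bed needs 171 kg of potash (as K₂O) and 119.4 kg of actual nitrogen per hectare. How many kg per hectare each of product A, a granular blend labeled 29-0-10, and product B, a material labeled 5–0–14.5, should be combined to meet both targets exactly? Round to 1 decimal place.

236.5 kg product A, 1016.2 kg product B

Let a = kg of product A, b = kg of product B (per hectare).
K₂O: 0.1·a + 0.145·b = 171
N: 0.29·a + 0.05·b = 119.4
Solving simultaneously: a = 236.518, b = 1016.19.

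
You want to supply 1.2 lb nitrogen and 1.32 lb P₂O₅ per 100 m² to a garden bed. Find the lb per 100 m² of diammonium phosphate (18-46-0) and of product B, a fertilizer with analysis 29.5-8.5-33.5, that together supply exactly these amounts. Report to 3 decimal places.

2.387 lb diammonium phosphate, 2.611 lb product B

With a, b = lb per 100 m² of diammonium phosphate and product B:
N: 0.18·a + 0.295·b = 1.2
P₂O₅: 0.46·a + 0.085·b = 1.32
Eliminate b: (row1) − 0.295/0.085·(row2) → -1.41647·a = -3.38118, so a = 2.38704.
Then b = (1.32 − 0.46·2.38704) / 0.085 = 2.6113.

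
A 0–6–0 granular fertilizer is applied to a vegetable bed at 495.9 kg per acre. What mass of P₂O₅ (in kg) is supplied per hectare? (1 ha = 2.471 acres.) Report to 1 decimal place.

P₂O₅ per acre = 495.9 × 6% = 29.754 kg.
Convert to per hectare: 29.754 × 2.471 = 73.5221 kg.

73.5 kg P₂O₅ per hectare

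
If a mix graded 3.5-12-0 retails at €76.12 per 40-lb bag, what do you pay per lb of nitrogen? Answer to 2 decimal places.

N in bag = 40 × 3.5% = 1.4 lb.
Cost per lb N = €76.12 / 1.4 = €54.3714.

€54.37 per lb N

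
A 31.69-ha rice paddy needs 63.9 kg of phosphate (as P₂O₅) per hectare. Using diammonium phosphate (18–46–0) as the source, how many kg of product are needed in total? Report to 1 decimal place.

4402.2 kg

Product per hectare = 63.9 / 46% = 138.913 kg.
Total product = 138.913 × 31.69 = 4402.15 kg.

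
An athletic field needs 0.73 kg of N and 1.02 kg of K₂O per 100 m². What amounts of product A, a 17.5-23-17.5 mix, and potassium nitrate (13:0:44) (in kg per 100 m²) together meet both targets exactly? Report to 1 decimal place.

Let a = kg of product A, b = kg of potassium nitrate (per 100 m²).
N: 0.175·a + 0.13·b = 0.73
K₂O: 0.175·a + 0.44·b = 1.02
Solving simultaneously: a = 3.4765, b = 0.935484.

3.5 kg product A, 0.9 kg potassium nitrate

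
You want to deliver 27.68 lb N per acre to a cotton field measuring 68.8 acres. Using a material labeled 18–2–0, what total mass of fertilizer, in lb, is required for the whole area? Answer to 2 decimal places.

Product per acre = 27.68 / 18% = 153.778 lb.
Total product = 153.778 × 68.8 = 10579.911 lb.

10579.91 lb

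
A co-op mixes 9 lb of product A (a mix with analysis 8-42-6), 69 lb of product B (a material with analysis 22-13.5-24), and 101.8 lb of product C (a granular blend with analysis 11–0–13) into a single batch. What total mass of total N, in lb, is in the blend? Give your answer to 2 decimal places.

N mass = 8%×9 + 22%×69 + 11%×101.8 = 27.098 lb.

27.10 lb N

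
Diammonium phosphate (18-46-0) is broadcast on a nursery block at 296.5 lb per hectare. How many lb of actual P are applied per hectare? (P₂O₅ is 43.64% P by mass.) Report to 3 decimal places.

59.521 lb P per hectare

P₂O₅ per hectare = 296.5 × 46% = 136.39 lb.
Elemental P = 136.39 × 0.4364 = 59.5206 lb per hectare.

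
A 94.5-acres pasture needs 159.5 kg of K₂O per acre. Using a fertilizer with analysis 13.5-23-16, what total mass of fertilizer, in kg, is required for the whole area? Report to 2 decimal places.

Product per acre = 159.5 / 16% = 996.875 kg.
Total product = 996.875 × 94.5 = 94204.688 kg.

94204.69 kg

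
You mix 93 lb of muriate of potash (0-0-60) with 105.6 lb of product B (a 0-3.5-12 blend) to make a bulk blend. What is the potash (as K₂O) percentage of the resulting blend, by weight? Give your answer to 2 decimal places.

34.48% K₂O

Total mass = 93 + 105.6 = 198.6 lb.
K₂O mass = 60%×93 + 12%×105.6 = 68.472 lb.
% K₂O = 68.472 / 198.6 = 34.4773%.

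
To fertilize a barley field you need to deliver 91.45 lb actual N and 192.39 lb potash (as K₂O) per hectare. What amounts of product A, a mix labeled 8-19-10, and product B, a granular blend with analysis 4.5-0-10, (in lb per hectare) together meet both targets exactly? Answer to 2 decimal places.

139.27 lb product A, 1784.63 lb product B

Let a = lb of product A, b = lb of product B (per hectare).
N: 0.08·a + 0.045·b = 91.45
K₂O: 0.1·a + 0.1·b = 192.39
Eliminate b: (row1) − 0.045/0.1·(row2) → 0.035·a = 4.8745, so a = 139.271.
Then b = (192.39 − 0.1·139.271) / 0.1 = 1784.629.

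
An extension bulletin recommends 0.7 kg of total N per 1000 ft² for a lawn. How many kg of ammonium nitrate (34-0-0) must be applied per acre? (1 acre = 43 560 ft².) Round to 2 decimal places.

89.68 kg of product per acre

Product per 1000 ft² = 0.7 / 34% = 2.05882 kg.
Convert to per acre: 2.05882 × 43.56 = 89.6824 kg.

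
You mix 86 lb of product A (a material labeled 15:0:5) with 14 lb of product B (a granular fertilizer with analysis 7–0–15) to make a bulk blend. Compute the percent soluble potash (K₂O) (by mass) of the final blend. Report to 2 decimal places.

Total mass = 86 + 14 = 100 lb.
K₂O mass = 5%×86 + 15%×14 = 6.4 lb.
% K₂O = 6.4 / 100 = 6.4%.

6.40% K₂O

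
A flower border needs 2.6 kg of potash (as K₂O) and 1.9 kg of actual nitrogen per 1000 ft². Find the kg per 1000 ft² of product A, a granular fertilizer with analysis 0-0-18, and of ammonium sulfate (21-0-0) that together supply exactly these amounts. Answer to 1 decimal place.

With a, b = kg per 1000 ft² of product A and ammonium sulfate:
K₂O: 0.18·a + 0·b = 2.6
N: 0·a + 0.21·b = 1.9
Solving simultaneously: a = 14.4444, b = 9.04762.

14.4 kg product A, 9.0 kg ammonium sulfate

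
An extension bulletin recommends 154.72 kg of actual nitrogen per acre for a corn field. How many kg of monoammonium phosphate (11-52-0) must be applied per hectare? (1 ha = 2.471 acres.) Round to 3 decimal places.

3475.574 kg of product per hectare

Product per acre = 154.72 / 11% = 1406.55 kg.
Convert to per hectare: 1406.55 × 2.471 = 3475.5738 kg.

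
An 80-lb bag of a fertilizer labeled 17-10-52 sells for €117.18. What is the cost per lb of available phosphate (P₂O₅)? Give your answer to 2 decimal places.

€14.65 per lb P₂O₅

P₂O₅ in bag = 80 × 10% = 8 lb.
Cost per lb P₂O₅ = €117.18 / 8 = €14.6475.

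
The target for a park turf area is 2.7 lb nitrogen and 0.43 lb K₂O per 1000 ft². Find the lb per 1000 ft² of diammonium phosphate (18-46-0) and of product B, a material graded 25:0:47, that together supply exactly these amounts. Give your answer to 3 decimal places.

Per-1000 ft² balance (a = diammonium phosphate, b = product B):
N: 0.18·a + 0.25·b = 2.7
K₂O: 0·a + 0.47·b = 0.43
Solving simultaneously: a = 13.7293, b = 0.914894.

13.729 lb diammonium phosphate, 0.915 lb product B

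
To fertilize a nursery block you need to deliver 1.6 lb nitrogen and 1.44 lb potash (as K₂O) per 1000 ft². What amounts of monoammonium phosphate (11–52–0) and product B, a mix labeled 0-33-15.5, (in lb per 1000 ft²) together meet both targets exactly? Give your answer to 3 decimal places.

14.545 lb monoammonium phosphate, 9.290 lb product B

With a, b = lb per 1000 ft² of monoammonium phosphate and product B:
N: 0.11·a + 0·b = 1.6
K₂O: 0·a + 0.155·b = 1.44
Solving simultaneously: a = 14.54545, b = 9.29032.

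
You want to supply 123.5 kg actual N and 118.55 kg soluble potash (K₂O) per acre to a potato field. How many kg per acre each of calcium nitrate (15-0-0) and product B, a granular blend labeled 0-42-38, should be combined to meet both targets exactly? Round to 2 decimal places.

823.33 kg calcium nitrate, 311.97 kg product B

Per-acre balance (a = calcium nitrate, b = product B):
N: 0.15·a + 0·b = 123.5
K₂O: 0·a + 0.38·b = 118.55
Solving simultaneously: a = 823.333, b = 311.974.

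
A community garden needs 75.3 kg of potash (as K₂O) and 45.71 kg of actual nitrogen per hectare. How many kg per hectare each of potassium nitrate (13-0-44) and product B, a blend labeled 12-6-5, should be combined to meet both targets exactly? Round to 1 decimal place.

145.8 kg potassium nitrate, 223.0 kg product B

Let a = kg of potassium nitrate, b = kg of product B (per hectare).
K₂O: 0.44·a + 0.05·b = 75.3
N: 0.13·a + 0.12·b = 45.71
Eliminate b: (row1) − 0.05/0.12·(row2) → 0.385833·a = 56.2542, so a = 145.799.
Then b = (45.71 − 0.13·145.799) / 0.12 = 222.968.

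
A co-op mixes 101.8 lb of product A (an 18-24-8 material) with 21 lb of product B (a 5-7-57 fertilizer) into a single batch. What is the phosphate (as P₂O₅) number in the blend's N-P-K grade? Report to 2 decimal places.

21.09% P₂O₅

Total mass = 101.8 + 21 = 122.8 lb.
P₂O₅ mass = 24%×101.8 + 7%×21 = 25.902 lb.
% P₂O₅ = 25.902 / 122.8 = 21.0928%.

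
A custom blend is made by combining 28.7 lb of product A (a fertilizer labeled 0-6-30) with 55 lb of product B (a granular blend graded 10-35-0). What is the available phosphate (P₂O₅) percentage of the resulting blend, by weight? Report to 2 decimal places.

25.06% P₂O₅

Total mass = 28.7 + 55 = 83.7 lb.
P₂O₅ mass = 6%×28.7 + 35%×55 = 20.972 lb.
% P₂O₅ = 20.972 / 83.7 = 25.0562%.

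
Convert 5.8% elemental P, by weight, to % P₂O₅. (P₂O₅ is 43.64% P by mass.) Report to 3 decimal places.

13.291% P₂O₅

%P₂O₅ = 5.8 / 0.4364 = 13.2906%.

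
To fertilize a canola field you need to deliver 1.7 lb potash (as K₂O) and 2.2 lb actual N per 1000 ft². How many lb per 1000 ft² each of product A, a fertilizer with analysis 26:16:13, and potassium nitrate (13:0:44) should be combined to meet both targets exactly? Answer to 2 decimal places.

7.66 lb product A, 1.60 lb potassium nitrate

Let a = lb of product A, b = lb of potassium nitrate (per 1000 ft²).
K₂O: 0.13·a + 0.44·b = 1.7
N: 0.26·a + 0.13·b = 2.2
Solving simultaneously: a = 7.66154, b = 1.6.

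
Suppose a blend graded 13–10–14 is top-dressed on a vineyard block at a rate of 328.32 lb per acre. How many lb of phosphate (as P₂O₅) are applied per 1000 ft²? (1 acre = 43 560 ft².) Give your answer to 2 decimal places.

0.75 lb P₂O₅ per thousand sq ft

P₂O₅ per acre = 328.32 × 10% = 32.832 lb.
Convert to per 1000 ft²: 32.832 × 0.0229568 = 0.753719 lb.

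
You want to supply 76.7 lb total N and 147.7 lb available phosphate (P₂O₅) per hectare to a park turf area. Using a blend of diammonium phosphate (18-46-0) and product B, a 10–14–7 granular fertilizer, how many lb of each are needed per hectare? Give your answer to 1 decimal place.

With a, b = lb per hectare of diammonium phosphate and product B:
N: 0.18·a + 0.1·b = 76.7
P₂O₅: 0.46·a + 0.14·b = 147.7
Eliminate b: (row1) − 0.1/0.14·(row2) → -0.148571·a = -28.8, so a = 193.846.
Then b = (147.7 − 0.46·193.846) / 0.14 = 418.077.

193.8 lb diammonium phosphate, 418.1 lb product B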